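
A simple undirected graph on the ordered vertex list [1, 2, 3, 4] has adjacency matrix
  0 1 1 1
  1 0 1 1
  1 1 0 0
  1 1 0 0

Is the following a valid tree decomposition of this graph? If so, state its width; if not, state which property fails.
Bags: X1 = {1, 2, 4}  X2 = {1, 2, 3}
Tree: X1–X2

Checking the three conditions: (i) the bags cover all of {1, 2, 3, 4}; (ii) for each edge, some bag contains both endpoints; (iii) the bags containing any fixed vertex form a subtree. All hold, so the decomposition is valid with width 3 − 1 = 2.

Yes; width 2.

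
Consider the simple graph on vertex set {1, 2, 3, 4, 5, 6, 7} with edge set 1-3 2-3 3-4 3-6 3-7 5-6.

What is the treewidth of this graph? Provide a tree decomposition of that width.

Treewidth 1.
Bags: B1 = {1, 3}  B2 = {3, 6}  B3 = {3, 4}  B4 = {2, 3}  B5 = {3, 7}  B6 = {5, 6}
Tree: B1–B2, B1–B3, B2–B4, B2–B5, B2–B6

The largest bag has 2 vertices, giving width 1; this decomposition certifies tw(G) ≤ 1. Since G has at least one edge (e.g. 1–3), it is not an edgeless graph, so tw(G) ≥ 1. The upper and lower bounds meet at 1, so that is the treewidth.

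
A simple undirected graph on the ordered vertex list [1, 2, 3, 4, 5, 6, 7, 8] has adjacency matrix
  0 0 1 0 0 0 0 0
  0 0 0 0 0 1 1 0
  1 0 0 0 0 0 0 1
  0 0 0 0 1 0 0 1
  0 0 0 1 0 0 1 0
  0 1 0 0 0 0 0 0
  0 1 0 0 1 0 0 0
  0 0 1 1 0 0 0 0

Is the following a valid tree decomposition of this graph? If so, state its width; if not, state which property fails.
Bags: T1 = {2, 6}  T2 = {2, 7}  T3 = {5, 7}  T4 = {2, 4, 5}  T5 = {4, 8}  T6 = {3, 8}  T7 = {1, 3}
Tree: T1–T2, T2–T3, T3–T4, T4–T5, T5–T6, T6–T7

No — bags containing vertex 2 are not connected in the tree.

A tree decomposition must satisfy three properties: every vertex lies in some bag; for every edge, both endpoints lie together in some bag; and for every vertex, the bags containing it form a connected subtree. Here bags containing vertex 2 are not connected in the tree, so the decomposition is invalid.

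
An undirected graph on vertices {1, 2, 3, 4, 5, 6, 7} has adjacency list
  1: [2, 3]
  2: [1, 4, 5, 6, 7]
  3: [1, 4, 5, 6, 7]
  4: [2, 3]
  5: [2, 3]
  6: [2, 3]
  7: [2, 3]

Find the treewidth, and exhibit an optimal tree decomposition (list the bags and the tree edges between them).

Treewidth 2.
One optimal decomposition is:
Bags: B1 = {2, 3, 5}  B2 = {2, 3, 4}  B3 = {1, 2, 3}  B4 = {2, 3, 7}  B5 = {2, 3, 6}
Tree: B1–B2, B2–B3, B3–B4, B4–B5

The largest bag has 3 vertices, giving width 2; this decomposition certifies tw(G) ≤ 2. Since 2–5–3–4–2 is a cycle in G, G is not acyclic. Forests are exactly the graphs of treewidth ≤ 1, so tw(G) ≥ 2. Hence tw(G) = 2 exactly.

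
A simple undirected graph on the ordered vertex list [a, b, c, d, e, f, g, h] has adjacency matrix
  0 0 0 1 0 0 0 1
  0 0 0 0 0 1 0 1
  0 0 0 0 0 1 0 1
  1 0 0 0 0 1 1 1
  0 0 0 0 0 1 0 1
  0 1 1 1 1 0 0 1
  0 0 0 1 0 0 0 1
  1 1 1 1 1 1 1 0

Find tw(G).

A width-2 tree decomposition is:
Bags: B1 = {e, f, h}  B2 = {d, f, h}  B3 = {b, f, h}  B4 = {a, d, h}  B5 = {d, g, h}  B6 = {c, f, h}
Tree: B1–B2, B1–B3, B2–B4, B4–B5, B1–B6
Every bag has size at most 3, so the width is 3 − 1 = 2 and tw(G) ≤ 2. On the other hand G contains the 3-clique {d, g, h}. A clique must lie in a single bag of any decomposition, so no decomposition can have width below 2. Hence tw(G) = 2 exactly.

2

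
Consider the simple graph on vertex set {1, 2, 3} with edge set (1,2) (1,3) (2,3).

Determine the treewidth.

2

A width-2 tree decomposition is:
Bags: B1 = {1, 2, 3}
Tree: (single bag)
With just one bag of size 3, the width is 3 − 1 = 2, so tw(G) ≤ 2. Conversely, {1, 2, 3} is a clique of size 3, and the vertices of any clique must share a bag in every tree decomposition; so some bag has ≥ 3 vertices and tw(G) ≥ 2. Combining the bounds, tw(G) = 2.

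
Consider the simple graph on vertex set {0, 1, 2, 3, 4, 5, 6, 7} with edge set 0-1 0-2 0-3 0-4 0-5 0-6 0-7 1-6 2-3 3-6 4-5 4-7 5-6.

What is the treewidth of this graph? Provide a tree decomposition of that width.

Every bag has size at most 3, so the width is 3 − 1 = 2 and tw(G) ≤ 2. For the lower bound, the 3 vertices {0, 2, 3} are pairwise adjacent, and any tree decomposition puts a clique entirely inside one bag — forcing width ≥ 2. Hence tw(G) = 2 exactly.

Treewidth 2.
One optimal decomposition is:
Bags: B1 = {0, 5, 6}  B2 = {0, 4, 5}  B3 = {0, 3, 6}  B4 = {0, 4, 7}  B5 = {0, 1, 6}  B6 = {0, 2, 3}
Tree: B1–B2, B1–B3, B2–B4, B1–B5, B3–B6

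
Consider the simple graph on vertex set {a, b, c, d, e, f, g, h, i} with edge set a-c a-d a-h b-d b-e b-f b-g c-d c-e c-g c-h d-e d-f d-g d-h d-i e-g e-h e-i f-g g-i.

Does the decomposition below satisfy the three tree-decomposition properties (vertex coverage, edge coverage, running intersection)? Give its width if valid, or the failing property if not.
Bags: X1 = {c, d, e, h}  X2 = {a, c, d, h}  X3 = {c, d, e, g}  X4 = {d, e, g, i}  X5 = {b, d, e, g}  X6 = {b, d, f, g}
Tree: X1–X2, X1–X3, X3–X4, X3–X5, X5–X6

Yes; width 3.

Vertex coverage: the bags together contain {a, b, c, d, e, f, g, h, i}, the full vertex set. Edge coverage: each edge of G has both endpoints in at least one bag. Running intersection: for every vertex, the bags containing it form a connected subtree. All three properties hold, so this is a valid tree decomposition of width max|bag| − 1 = 3, and hence tw(G) ≤ 3.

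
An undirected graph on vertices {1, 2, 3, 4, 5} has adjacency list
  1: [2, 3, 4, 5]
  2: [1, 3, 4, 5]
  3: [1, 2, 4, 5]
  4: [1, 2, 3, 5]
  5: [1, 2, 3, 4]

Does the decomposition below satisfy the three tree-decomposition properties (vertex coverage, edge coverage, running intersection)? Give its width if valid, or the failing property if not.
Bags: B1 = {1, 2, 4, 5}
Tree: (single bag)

A tree decomposition must satisfy three properties: every vertex lies in some bag; for every edge, both endpoints lie together in some bag; and for every vertex, the bags containing it form a connected subtree. Here vertex 3 appears in no bag, so the decomposition is invalid.

No — vertex 3 appears in no bag.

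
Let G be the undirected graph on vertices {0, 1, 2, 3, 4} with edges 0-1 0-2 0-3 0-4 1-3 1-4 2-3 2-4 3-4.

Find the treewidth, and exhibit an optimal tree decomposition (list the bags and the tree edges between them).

Treewidth 3.
Bags: B1 = {0, 2, 3, 4}  B2 = {0, 1, 3, 4}
Tree: B1–B2

Each bag holds 4 vertices, so the decomposition has width 3, which upper-bounds the treewidth. For the lower bound, the 4 vertices {0, 1, 3, 4} are pairwise adjacent, and any tree decomposition puts a clique entirely inside one bag — forcing width ≥ 3. Hence tw(G) = 3 exactly.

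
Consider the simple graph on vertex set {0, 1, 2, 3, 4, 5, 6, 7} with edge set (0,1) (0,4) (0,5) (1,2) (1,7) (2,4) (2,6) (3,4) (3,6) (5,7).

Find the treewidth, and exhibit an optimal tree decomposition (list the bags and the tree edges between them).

Each bag holds 3 vertices, so the decomposition has width 2, which upper-bounds the treewidth. Since 3–6–2–4–3 is a cycle in G, G is not acyclic. Forests are exactly the graphs of treewidth ≤ 1, so tw(G) ≥ 2. The upper and lower bounds meet at 2, so that is the treewidth.

Treewidth 2.
Bags: B1 = {3, 4, 6}  B2 = {2, 4, 6}  B3 = {0, 2, 4}  B4 = {0, 1, 2}  B5 = {0, 1, 5}  B6 = {1, 5, 7}
Tree: B1–B2, B2–B3, B3–B4, B4–B5, B5–B6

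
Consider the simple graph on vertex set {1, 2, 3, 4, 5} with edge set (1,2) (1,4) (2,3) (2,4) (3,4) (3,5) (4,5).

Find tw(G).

2

A width-2 tree decomposition is:
Bags: B1 = {3, 4, 5}  B2 = {2, 3, 4}  B3 = {1, 2, 4}
Tree: B1–B2, B2–B3
Each bag holds 3 vertices, so the decomposition has width 2, which upper-bounds the treewidth. For the lower bound, the 3 vertices {1, 2, 4} are pairwise adjacent, and any tree decomposition puts a clique entirely inside one bag — forcing width ≥ 2. The upper and lower bounds meet at 2, so that is the treewidth.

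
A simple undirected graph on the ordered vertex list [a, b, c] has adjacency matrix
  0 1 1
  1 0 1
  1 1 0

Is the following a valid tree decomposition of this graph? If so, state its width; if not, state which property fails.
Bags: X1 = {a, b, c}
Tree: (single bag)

Yes; width 2.

Vertex coverage: the bags together contain {a, b, c}, the full vertex set. Edge coverage: each edge of G has both endpoints in at least one bag. Running intersection: for every vertex, the bags containing it form a connected subtree. All three properties hold, so this is a valid tree decomposition of width max|bag| − 1 = 2, and hence tw(G) ≤ 2.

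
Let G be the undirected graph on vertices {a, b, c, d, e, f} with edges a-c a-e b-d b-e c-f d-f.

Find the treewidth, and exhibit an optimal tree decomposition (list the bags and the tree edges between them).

The largest bag has 3 vertices, giving width 2; this decomposition certifies tw(G) ≤ 2. Since d–b–e–a–c–f–d is a cycle in G, G is not acyclic. Forests are exactly the graphs of treewidth ≤ 1, so tw(G) ≥ 2. The upper and lower bounds meet at 2, so that is the treewidth.

Treewidth 2.
One such decomposition:
Bags: B1 = {b, d, e}  B2 = {a, d, e}  B3 = {a, c, d}  B4 = {c, d, f}
Tree: B1–B2, B2–B3, B3–B4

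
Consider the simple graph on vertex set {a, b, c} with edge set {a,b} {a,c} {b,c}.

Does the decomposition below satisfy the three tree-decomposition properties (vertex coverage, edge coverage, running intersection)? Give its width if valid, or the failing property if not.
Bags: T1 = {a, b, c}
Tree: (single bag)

Checking the three conditions: (i) the bags cover all of {a, b, c}; (ii) for each edge, some bag contains both endpoints; (iii) the bags containing any fixed vertex form a subtree. All hold, so the decomposition is valid with width 3 − 1 = 2.

Yes; width 2.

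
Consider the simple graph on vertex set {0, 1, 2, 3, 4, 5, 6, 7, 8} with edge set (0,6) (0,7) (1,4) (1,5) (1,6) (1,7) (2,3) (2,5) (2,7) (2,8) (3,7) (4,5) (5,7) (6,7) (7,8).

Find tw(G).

A width-2 tree decomposition is:
Bags: B1 = {2, 5, 7}  B2 = {1, 5, 7}  B3 = {1, 4, 5}  B4 = {2, 7, 8}  B5 = {1, 6, 7}  B6 = {0, 6, 7}  B7 = {2, 3, 7}
Tree: B1–B2, B2–B3, B1–B4, B2–B5, B5–B6, B1–B7
Each bag holds 3 vertices, so the decomposition has width 2, which upper-bounds the treewidth. For the lower bound, the 3 vertices {1, 4, 5} are pairwise adjacent, and any tree decomposition puts a clique entirely inside one bag — forcing width ≥ 2. Combining the bounds, tw(G) = 2.

2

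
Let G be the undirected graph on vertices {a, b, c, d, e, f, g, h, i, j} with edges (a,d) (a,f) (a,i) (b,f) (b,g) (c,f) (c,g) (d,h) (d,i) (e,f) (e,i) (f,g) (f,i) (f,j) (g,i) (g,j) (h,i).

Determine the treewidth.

2

A width-2 tree decomposition is:
Bags: B1 = {b, f, g}  B2 = {f, g, j}  B3 = {f, g, i}  B4 = {e, f, i}  B5 = {c, f, g}  B6 = {a, f, i}  B7 = {a, d, i}  B8 = {d, h, i}
Tree: B1–B2, B1–B3, B3–B4, B2–B5, B4–B6, B6–B7, B7–B8
Every bag has size at most 3, so the width is 3 − 1 = 2 and tw(G) ≤ 2. On the other hand G contains the 3-clique {d, h, i}. A clique must lie in a single bag of any decomposition, so no decomposition can have width below 2. Therefore the treewidth is 2.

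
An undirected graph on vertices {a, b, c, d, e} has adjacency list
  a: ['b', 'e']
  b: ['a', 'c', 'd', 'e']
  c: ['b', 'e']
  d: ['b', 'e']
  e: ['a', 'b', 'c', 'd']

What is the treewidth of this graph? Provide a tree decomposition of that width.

Every bag has size at most 3, so the width is 3 − 1 = 2 and tw(G) ≤ 2. Conversely, {b, d, e} is a clique of size 3, and the vertices of any clique must share a bag in every tree decomposition; so some bag has ≥ 3 vertices and tw(G) ≥ 2. Combining the bounds, tw(G) = 2.

Treewidth 2.
One optimal decomposition is:
Bags: B1 = {b, c, e}  B2 = {a, b, e}  B3 = {b, d, e}
Tree: B1–B2, B2–B3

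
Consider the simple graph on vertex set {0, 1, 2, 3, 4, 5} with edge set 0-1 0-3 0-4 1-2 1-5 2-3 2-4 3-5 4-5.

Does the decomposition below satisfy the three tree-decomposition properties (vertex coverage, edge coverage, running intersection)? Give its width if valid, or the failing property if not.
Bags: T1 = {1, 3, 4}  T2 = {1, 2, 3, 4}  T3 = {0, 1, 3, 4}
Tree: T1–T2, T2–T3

A tree decomposition must satisfy three properties: every vertex lies in some bag; for every edge, both endpoints lie together in some bag; and for every vertex, the bags containing it form a connected subtree. Here vertex 5 appears in no bag, so the decomposition is invalid.

No — vertex 5 appears in no bag.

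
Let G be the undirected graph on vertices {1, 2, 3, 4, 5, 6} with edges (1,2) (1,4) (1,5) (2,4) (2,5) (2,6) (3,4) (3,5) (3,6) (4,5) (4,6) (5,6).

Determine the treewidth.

A width-3 tree decomposition is:
Bags: B1 = {2, 4, 5, 6}  B2 = {3, 4, 5, 6}  B3 = {1, 2, 4, 5}
Tree: B1–B2, B1–B3
Every bag has size at most 4, so the width is 4 − 1 = 3 and tw(G) ≤ 3. For the lower bound, the 4 vertices {1, 2, 4, 5} are pairwise adjacent, and any tree decomposition puts a clique entirely inside one bag — forcing width ≥ 3. Combining the bounds, tw(G) = 3.

3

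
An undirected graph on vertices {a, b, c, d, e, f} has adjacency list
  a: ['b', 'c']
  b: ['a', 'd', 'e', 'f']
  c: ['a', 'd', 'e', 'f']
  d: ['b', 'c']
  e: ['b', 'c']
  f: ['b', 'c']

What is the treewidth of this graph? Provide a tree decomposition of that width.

The largest bag has 3 vertices, giving width 2; this decomposition certifies tw(G) ≤ 2. For the lower bound, G contains the cycle c–e–b–f–c, so G is not a forest; only forests have treewidth ≤ 1, hence tw(G) ≥ 2. Therefore the treewidth is 2.

Treewidth 2.
One such decomposition:
Bags: B1 = {b, c, e}  B2 = {b, c, f}  B3 = {b, c, d}  B4 = {a, b, c}
Tree: B1–B2, B2–B3, B3–B4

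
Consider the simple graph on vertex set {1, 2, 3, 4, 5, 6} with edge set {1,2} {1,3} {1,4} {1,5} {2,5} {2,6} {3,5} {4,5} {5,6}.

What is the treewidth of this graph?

A width-2 tree decomposition is:
Bags: B1 = {1, 4, 5}  B2 = {1, 2, 5}  B3 = {1, 3, 5}  B4 = {2, 5, 6}
Tree: B1–B2, B1–B3, B2–B4
Each bag holds 3 vertices, so the decomposition has width 2, which upper-bounds the treewidth. Conversely, {1, 2, 5} is a clique of size 3, and the vertices of any clique must share a bag in every tree decomposition; so some bag has ≥ 3 vertices and tw(G) ≥ 2. Therefore the treewidth is 2.

2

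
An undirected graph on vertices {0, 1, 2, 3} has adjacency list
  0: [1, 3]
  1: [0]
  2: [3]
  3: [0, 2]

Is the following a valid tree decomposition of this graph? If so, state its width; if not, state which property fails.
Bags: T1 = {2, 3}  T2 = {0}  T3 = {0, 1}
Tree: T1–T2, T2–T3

No — edge (3,0) lies in no bag.

A tree decomposition must satisfy three properties: every vertex lies in some bag; for every edge, both endpoints lie together in some bag; and for every vertex, the bags containing it form a connected subtree. Here edge (3,0) lies in no bag, so the decomposition is invalid.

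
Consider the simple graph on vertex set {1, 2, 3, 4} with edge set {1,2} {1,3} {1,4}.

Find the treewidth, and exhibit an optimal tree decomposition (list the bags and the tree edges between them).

Each bag holds 2 vertices, so the decomposition has width 1, which upper-bounds the treewidth. Any graph with an edge has treewidth ≥ 1, and G has the edge 2–1. Combining the bounds, tw(G) = 1.

Treewidth 1.
Bags: B1 = {1, 2}  B2 = {1, 4}  B3 = {1, 3}
Tree: B1–B2, B1–B3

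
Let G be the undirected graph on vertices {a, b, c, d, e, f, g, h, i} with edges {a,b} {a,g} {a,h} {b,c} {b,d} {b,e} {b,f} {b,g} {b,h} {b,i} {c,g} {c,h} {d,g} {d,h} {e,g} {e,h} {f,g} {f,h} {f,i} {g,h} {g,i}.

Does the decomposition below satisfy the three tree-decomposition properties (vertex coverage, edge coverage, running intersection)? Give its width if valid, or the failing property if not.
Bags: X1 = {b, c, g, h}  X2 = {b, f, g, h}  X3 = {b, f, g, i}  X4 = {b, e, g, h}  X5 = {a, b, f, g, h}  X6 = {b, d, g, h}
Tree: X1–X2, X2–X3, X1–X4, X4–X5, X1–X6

No — bags containing vertex f are not connected in the tree.

A tree decomposition must satisfy three properties: every vertex lies in some bag; for every edge, both endpoints lie together in some bag; and for every vertex, the bags containing it form a connected subtree. Here bags containing vertex f are not connected in the tree, so the decomposition is invalid.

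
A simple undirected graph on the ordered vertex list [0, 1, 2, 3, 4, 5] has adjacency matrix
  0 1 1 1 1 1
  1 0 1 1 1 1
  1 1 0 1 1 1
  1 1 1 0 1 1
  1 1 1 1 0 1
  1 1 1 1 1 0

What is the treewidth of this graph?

5

A width-5 tree decomposition is:
Bags: B1 = {0, 1, 2, 3, 4, 5}
Tree: (single bag)
With just one bag of size 6, the width is 6 − 1 = 5, so tw(G) ≤ 5. On the other hand G contains the 6-clique {0, 1, 2, 3, 4, 5}. A clique must lie in a single bag of any decomposition, so no decomposition can have width below 5. Therefore the treewidth is 5.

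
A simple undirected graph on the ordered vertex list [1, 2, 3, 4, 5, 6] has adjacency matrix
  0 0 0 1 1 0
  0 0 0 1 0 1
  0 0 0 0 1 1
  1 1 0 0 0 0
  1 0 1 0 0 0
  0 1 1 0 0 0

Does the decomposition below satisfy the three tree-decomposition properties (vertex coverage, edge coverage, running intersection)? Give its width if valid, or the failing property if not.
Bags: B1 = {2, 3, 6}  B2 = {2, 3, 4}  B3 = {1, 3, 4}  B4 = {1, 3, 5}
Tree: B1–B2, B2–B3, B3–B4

Yes; width 2.

Checking the three conditions: (i) the bags cover all of {1, 2, 3, 4, 5, 6}; (ii) for each edge, some bag contains both endpoints; (iii) the bags containing any fixed vertex form a subtree. All hold, so the decomposition is valid with width 3 − 1 = 2.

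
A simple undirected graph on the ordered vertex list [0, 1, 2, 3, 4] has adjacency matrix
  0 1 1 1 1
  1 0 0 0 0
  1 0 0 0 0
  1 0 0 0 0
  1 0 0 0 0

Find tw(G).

1

A width-1 tree decomposition is:
Bags: B1 = {0, 1}  B2 = {0, 2}  B3 = {0, 3}  B4 = {0, 4}
Tree: B1–B2, B1–B3, B3–B4
Every bag has size at most 2, so the width is 2 − 1 = 1 and tw(G) ≤ 1. Any graph with an edge has treewidth ≥ 1, and G has the edge 0–1. Combining the bounds, tw(G) = 1.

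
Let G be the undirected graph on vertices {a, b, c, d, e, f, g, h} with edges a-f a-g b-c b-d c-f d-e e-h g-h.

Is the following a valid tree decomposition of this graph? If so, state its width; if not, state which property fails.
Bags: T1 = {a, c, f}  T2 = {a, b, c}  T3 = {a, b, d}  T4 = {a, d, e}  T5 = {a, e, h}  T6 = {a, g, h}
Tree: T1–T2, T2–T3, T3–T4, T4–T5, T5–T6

Checking the three conditions: (i) the bags cover all of {a, b, c, d, e, f, g, h}; (ii) for each edge, some bag contains both endpoints; (iii) the bags containing any fixed vertex form a subtree. All hold, so the decomposition is valid with width 3 − 1 = 2.

Yes; width 2.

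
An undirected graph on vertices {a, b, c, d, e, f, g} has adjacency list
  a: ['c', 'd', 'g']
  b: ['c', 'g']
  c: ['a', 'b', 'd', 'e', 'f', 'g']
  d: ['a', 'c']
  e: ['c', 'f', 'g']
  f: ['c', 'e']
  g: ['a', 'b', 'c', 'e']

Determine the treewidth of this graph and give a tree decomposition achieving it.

The largest bag has 3 vertices, giving width 2; this decomposition certifies tw(G) ≤ 2. Conversely, {a, c, d} is a clique of size 3, and the vertices of any clique must share a bag in every tree decomposition; so some bag has ≥ 3 vertices and tw(G) ≥ 2. Therefore the treewidth is 2.

Treewidth 2.
One such decomposition:
Bags: B1 = {c, e, g}  B2 = {b, c, g}  B3 = {a, c, g}  B4 = {c, e, f}  B5 = {a, c, d}
Tree: B1–B2, B2–B3, B1–B4, B3–B5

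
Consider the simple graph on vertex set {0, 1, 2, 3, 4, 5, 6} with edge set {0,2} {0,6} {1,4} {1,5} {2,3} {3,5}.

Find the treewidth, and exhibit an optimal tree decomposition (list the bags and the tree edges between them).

Treewidth 1.
One such decomposition:
Bags: B1 = {0, 6}  B2 = {0, 2}  B3 = {2, 3}  B4 = {3, 5}  B5 = {1, 5}  B6 = {1, 4}
Tree: B1–B2, B2–B3, B3–B4, B4–B5, B5–B6

Every bag has size at most 2, so the width is 2 − 1 = 1 and tw(G) ≤ 1. Since G has at least one edge (e.g. 6–0), it is not an edgeless graph, so tw(G) ≥ 1. Therefore the treewidth is 1.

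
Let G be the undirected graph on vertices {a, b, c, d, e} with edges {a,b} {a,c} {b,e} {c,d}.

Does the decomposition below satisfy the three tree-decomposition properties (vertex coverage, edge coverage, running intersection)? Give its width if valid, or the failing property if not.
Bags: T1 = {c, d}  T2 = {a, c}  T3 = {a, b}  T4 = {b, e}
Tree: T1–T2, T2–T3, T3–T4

Vertex coverage: the bags together contain {a, b, c, d, e}, the full vertex set. Edge coverage: each edge of G has both endpoints in at least one bag. Running intersection: for every vertex, the bags containing it form a connected subtree. All three properties hold, so this is a valid tree decomposition of width max|bag| − 1 = 1, and hence tw(G) ≤ 1.

Yes; width 1.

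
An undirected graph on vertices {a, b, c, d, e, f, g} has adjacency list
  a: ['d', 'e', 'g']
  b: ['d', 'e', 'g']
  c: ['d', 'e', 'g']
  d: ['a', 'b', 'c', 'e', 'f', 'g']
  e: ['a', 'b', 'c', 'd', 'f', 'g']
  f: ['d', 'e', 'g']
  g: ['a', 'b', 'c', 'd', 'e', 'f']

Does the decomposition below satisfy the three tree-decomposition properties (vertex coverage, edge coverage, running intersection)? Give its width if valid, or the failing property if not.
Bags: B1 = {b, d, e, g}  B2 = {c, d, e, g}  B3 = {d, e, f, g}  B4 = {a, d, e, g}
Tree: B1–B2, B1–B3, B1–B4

Yes; width 3.

Every vertex of G appears in some bag (union = {a, b, c, d, e, f, g}); every edge is covered by a bag; and for each vertex v the set of bags containing v is connected in the bag tree. The decomposition is therefore valid. The largest bag has 4 vertices, so the width is 3.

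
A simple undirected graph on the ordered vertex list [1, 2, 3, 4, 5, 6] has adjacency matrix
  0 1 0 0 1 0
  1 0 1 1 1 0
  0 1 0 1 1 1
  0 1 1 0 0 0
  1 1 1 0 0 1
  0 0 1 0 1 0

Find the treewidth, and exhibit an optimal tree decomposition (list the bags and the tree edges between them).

Treewidth 2.
One optimal decomposition is:
Bags: B1 = {3, 5, 6}  B2 = {2, 3, 5}  B3 = {1, 2, 5}  B4 = {2, 3, 4}
Tree: B1–B2, B2–B3, B2–B4

Every bag has size at most 3, so the width is 3 − 1 = 2 and tw(G) ≤ 2. Conversely, {1, 2, 5} is a clique of size 3, and the vertices of any clique must share a bag in every tree decomposition; so some bag has ≥ 3 vertices and tw(G) ≥ 2. The upper and lower bounds meet at 2, so that is the treewidth.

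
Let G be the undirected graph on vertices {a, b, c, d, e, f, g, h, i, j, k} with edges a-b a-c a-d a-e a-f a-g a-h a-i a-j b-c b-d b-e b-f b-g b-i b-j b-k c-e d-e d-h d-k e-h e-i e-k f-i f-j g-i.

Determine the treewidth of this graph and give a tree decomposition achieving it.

Every bag has size at most 4, so the width is 4 − 1 = 3 and tw(G) ≤ 3. Conversely, {a, d, e, h} is a clique of size 4, and the vertices of any clique must share a bag in every tree decomposition; so some bag has ≥ 4 vertices and tw(G) ≥ 3. Combining the bounds, tw(G) = 3.

Treewidth 3.
Bags: B1 = {b, d, e, k}  B2 = {a, b, d, e}  B3 = {a, b, c, e}  B4 = {a, b, e, i}  B5 = {a, b, g, i}  B6 = {a, d, e, h}  B7 = {a, b, f, i}  B8 = {a, b, f, j}
Tree: B1–B2, B2–B3, B3–B4, B4–B5, B2–B6, B4–B7, B7–B8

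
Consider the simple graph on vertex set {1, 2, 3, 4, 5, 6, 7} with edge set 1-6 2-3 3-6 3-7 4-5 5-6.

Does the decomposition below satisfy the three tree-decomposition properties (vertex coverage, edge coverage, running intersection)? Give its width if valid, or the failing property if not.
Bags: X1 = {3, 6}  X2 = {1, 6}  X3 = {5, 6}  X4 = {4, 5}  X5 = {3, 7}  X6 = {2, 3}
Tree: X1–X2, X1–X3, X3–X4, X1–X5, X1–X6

Checking the three conditions: (i) the bags cover all of {1, 2, 3, 4, 5, 6, 7}; (ii) for each edge, some bag contains both endpoints; (iii) the bags containing any fixed vertex form a subtree. All hold, so the decomposition is valid with width 2 − 1 = 1.

Yes; width 1.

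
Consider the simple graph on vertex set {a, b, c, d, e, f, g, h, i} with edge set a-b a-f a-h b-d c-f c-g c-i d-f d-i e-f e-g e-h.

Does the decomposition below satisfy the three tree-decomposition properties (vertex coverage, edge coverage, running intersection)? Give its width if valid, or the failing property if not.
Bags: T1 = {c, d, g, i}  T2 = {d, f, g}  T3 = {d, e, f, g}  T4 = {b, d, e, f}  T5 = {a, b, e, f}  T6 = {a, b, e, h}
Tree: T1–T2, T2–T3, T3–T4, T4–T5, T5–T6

No — edge (c,f) lies in no bag.

A tree decomposition must satisfy three properties: every vertex lies in some bag; for every edge, both endpoints lie together in some bag; and for every vertex, the bags containing it form a connected subtree. Here edge (c,f) lies in no bag, so the decomposition is invalid.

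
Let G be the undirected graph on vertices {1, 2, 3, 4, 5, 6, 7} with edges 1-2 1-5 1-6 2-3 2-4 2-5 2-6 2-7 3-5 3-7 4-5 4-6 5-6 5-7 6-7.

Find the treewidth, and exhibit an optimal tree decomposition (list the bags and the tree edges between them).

Every bag has size at most 4, so the width is 4 − 1 = 3 and tw(G) ≤ 3. For the lower bound, the 4 vertices {2, 3, 5, 7} are pairwise adjacent, and any tree decomposition puts a clique entirely inside one bag — forcing width ≥ 3. Combining the bounds, tw(G) = 3.

Treewidth 3.
One optimal decomposition is:
Bags: B1 = {2, 5, 6, 7}  B2 = {2, 4, 5, 6}  B3 = {1, 2, 5, 6}  B4 = {2, 3, 5, 7}
Tree: B1–B2, B1–B3, B1–B4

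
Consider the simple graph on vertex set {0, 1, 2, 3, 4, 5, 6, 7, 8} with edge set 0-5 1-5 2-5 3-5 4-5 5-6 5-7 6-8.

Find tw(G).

A width-1 tree decomposition is:
Bags: B1 = {4, 5}  B2 = {1, 5}  B3 = {2, 5}  B4 = {0, 5}  B5 = {5, 7}  B6 = {5, 6}  B7 = {3, 5}  B8 = {6, 8}
Tree: B1–B2, B1–B3, B3–B4, B4–B5, B4–B6, B6–B7, B6–B8
The largest bag has 2 vertices, giving width 1; this decomposition certifies tw(G) ≤ 1. G has an edge, so its treewidth is at least 1. Therefore the treewidth is 1.

1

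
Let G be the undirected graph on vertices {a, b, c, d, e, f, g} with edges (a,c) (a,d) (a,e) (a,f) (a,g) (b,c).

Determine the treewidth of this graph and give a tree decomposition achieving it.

The largest bag has 2 vertices, giving width 1; this decomposition certifies tw(G) ≤ 1. G has an edge, so its treewidth is at least 1. Therefore the treewidth is 1.

Treewidth 1.
One optimal decomposition is:
Bags: B1 = {a, d}  B2 = {a, g}  B3 = {a, c}  B4 = {a, f}  B5 = {b, c}  B6 = {a, e}
Tree: B1–B2, B2–B3, B3–B4, B3–B5, B1–B6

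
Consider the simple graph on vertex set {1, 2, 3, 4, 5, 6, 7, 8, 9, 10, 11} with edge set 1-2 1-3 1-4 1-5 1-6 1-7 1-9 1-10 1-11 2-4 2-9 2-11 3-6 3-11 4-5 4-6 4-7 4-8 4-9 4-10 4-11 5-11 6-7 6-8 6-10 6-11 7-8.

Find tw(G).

3

A width-3 tree decomposition is:
Bags: B1 = {1, 4, 5, 11}  B2 = {1, 4, 6, 11}  B3 = {1, 4, 6, 7}  B4 = {1, 2, 4, 11}  B5 = {1, 2, 4, 9}  B6 = {1, 3, 6, 11}  B7 = {4, 6, 7, 8}  B8 = {1, 4, 6, 10}
Tree: B1–B2, B2–B3, B2–B4, B4–B5, B2–B6, B3–B7, B3–B8
Every bag has size at most 4, so the width is 4 − 1 = 3 and tw(G) ≤ 3. Conversely, {4, 6, 7, 8} is a clique of size 4, and the vertices of any clique must share a bag in every tree decomposition; so some bag has ≥ 4 vertices and tw(G) ≥ 3. The upper and lower bounds meet at 3, so that is the treewidth.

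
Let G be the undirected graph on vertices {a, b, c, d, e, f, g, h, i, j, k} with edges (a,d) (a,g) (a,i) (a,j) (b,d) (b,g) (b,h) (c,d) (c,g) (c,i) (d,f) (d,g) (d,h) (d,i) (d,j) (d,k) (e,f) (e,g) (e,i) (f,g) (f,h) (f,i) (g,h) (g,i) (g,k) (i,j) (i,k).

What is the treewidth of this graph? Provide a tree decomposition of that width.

Treewidth 3.
Bags: B1 = {a, d, g, i}  B2 = {c, d, g, i}  B3 = {d, f, g, i}  B4 = {a, d, i, j}  B5 = {d, f, g, h}  B6 = {d, g, i, k}  B7 = {b, d, g, h}  B8 = {e, f, g, i}
Tree: B1–B2, B1–B3, B1–B4, B3–B5, B3–B6, B5–B7, B3–B8

The largest bag has 4 vertices, giving width 3; this decomposition certifies tw(G) ≤ 3. On the other hand G contains the 4-clique {d, f, g, h}. A clique must lie in a single bag of any decomposition, so no decomposition can have width below 3. Therefore the treewidth is 3.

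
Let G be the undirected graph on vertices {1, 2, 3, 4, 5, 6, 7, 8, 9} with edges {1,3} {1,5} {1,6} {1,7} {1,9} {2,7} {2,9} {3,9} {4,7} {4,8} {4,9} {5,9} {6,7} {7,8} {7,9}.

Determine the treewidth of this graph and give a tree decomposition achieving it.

Every bag has size at most 3, so the width is 3 − 1 = 2 and tw(G) ≤ 2. Conversely, {1, 3, 9} is a clique of size 3, and the vertices of any clique must share a bag in every tree decomposition; so some bag has ≥ 3 vertices and tw(G) ≥ 2. The upper and lower bounds meet at 2, so that is the treewidth.

Treewidth 2.
One such decomposition:
Bags: B1 = {1, 7, 9}  B2 = {1, 3, 9}  B3 = {4, 7, 9}  B4 = {2, 7, 9}  B5 = {1, 6, 7}  B6 = {1, 5, 9}  B7 = {4, 7, 8}
Tree: B1–B2, B1–B3, B3–B4, B1–B5, B1–B6, B3–B7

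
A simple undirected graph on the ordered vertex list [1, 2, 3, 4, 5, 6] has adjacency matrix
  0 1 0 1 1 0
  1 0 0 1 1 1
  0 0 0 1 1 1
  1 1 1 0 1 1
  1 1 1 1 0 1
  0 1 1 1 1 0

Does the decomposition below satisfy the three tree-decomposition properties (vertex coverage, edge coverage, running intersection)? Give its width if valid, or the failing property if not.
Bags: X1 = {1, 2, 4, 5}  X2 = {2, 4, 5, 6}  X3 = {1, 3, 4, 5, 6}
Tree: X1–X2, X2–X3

A tree decomposition must satisfy three properties: every vertex lies in some bag; for every edge, both endpoints lie together in some bag; and for every vertex, the bags containing it form a connected subtree. Here bags containing vertex 1 are not connected in the tree, so the decomposition is invalid.

No — bags containing vertex 1 are not connected in the tree.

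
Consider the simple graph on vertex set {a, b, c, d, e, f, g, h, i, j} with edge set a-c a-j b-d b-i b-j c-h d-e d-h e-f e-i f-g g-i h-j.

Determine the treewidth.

A width-2 tree decomposition is:
Bags: B1 = {a, c, h}  B2 = {a, h, j}  B3 = {d, h, j}  B4 = {b, d, j}  B5 = {b, d, e}  B6 = {b, e, i}  B7 = {e, f, i}  B8 = {f, g, i}
Tree: B1–B2, B2–B3, B3–B4, B4–B5, B5–B6, B6–B7, B7–B8
Each bag holds 3 vertices, so the decomposition has width 2, which upper-bounds the treewidth. Since c–a–j–h–c is a cycle in G, G is not acyclic. Forests are exactly the graphs of treewidth ≤ 1, so tw(G) ≥ 2. Therefore the treewidth is 2.

2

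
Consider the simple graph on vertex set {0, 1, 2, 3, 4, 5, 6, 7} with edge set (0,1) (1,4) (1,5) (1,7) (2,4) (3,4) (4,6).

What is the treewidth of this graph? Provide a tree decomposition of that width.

Every bag has size at most 2, so the width is 2 − 1 = 1 and tw(G) ≤ 1. G has an edge, so its treewidth is at least 1. The upper and lower bounds meet at 1, so that is the treewidth.

Treewidth 1.
Bags: B1 = {0, 1}  B2 = {1, 4}  B3 = {2, 4}  B4 = {4, 6}  B5 = {1, 7}  B6 = {3, 4}  B7 = {1, 5}
Tree: B1–B2, B2–B3, B3–B4, B1–B5, B2–B6, B5–B7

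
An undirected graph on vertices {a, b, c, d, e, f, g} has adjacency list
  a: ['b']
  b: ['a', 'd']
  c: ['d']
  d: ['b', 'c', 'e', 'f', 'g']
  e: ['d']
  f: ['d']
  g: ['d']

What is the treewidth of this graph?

1

A width-1 tree decomposition is:
Bags: B1 = {b, d}  B2 = {d, g}  B3 = {d, f}  B4 = {a, b}  B5 = {c, d}  B6 = {d, e}
Tree: B1–B2, B1–B3, B1–B4, B3–B5, B1–B6
Every bag has size at most 2, so the width is 2 − 1 = 1 and tw(G) ≤ 1. G has an edge, so its treewidth is at least 1. Therefore the treewidth is 1.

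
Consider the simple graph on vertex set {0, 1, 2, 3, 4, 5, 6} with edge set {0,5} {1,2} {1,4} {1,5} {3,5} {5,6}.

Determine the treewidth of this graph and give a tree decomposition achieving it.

The largest bag has 2 vertices, giving width 1; this decomposition certifies tw(G) ≤ 1. G has an edge, so its treewidth is at least 1. Hence tw(G) = 1 exactly.

Treewidth 1.
Bags: B1 = {1, 5}  B2 = {1, 2}  B3 = {0, 5}  B4 = {1, 4}  B5 = {5, 6}  B6 = {3, 5}
Tree: B1–B2, B1–B3, B1–B4, B1–B5, B3–B6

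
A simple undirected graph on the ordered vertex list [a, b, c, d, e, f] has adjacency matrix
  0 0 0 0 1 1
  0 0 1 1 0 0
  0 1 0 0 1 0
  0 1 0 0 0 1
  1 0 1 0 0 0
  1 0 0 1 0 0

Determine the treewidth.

2

A width-2 tree decomposition is:
Bags: B1 = {a, c, e}  B2 = {a, b, c}  B3 = {a, b, d}  B4 = {a, d, f}
Tree: B1–B2, B2–B3, B3–B4
The largest bag has 3 vertices, giving width 2; this decomposition certifies tw(G) ≤ 2. Since a–e–c–b–d–f–a is a cycle in G, G is not acyclic. Forests are exactly the graphs of treewidth ≤ 1, so tw(G) ≥ 2. Combining the bounds, tw(G) = 2.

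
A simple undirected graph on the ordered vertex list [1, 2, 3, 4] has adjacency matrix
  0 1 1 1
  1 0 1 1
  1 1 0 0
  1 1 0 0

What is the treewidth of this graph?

A width-2 tree decomposition is:
Bags: B1 = {1, 2, 3}  B2 = {1, 2, 4}
Tree: B1–B2
The largest bag has 3 vertices, giving width 2; this decomposition certifies tw(G) ≤ 2. For the lower bound, the 3 vertices {1, 2, 3} are pairwise adjacent, and any tree decomposition puts a clique entirely inside one bag — forcing width ≥ 2. Therefore the treewidth is 2.

2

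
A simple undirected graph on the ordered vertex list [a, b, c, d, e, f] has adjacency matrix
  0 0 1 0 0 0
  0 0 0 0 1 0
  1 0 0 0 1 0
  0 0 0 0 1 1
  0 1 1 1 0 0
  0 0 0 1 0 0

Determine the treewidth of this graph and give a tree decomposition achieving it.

Treewidth 1.
One optimal decomposition is:
Bags: B1 = {d, e}  B2 = {c, e}  B3 = {a, c}  B4 = {d, f}  B5 = {b, e}
Tree: B1–B2, B2–B3, B1–B4, B2–B5

The largest bag has 2 vertices, giving width 1; this decomposition certifies tw(G) ≤ 1. G has an edge, so its treewidth is at least 1. Combining the bounds, tw(G) = 1.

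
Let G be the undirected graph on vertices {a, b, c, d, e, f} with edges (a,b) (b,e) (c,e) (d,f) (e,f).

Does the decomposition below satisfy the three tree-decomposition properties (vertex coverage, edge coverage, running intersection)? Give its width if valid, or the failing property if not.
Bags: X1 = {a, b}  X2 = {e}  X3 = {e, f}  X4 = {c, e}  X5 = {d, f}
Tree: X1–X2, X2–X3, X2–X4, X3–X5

No — edge (b,e) lies in no bag.

A tree decomposition must satisfy three properties: every vertex lies in some bag; for every edge, both endpoints lie together in some bag; and for every vertex, the bags containing it form a connected subtree. Here edge (b,e) lies in no bag, so the decomposition is invalid.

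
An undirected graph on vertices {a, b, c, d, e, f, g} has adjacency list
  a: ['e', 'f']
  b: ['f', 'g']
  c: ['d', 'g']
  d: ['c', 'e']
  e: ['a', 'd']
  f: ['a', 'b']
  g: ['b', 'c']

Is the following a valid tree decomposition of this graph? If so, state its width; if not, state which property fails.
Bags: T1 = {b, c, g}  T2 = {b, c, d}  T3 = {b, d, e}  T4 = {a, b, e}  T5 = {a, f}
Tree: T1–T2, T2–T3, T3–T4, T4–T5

A tree decomposition must satisfy three properties: every vertex lies in some bag; for every edge, both endpoints lie together in some bag; and for every vertex, the bags containing it form a connected subtree. Here edge (b,f) lies in no bag, so the decomposition is invalid.

No — edge (b,f) lies in no bag.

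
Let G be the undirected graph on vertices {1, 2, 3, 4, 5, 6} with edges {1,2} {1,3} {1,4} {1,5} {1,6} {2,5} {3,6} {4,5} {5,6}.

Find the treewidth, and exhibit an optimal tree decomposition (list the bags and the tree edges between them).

Every bag has size at most 3, so the width is 3 − 1 = 2 and tw(G) ≤ 2. Conversely, {1, 3, 6} is a clique of size 3, and the vertices of any clique must share a bag in every tree decomposition; so some bag has ≥ 3 vertices and tw(G) ≥ 2. Combining the bounds, tw(G) = 2.

Treewidth 2.
One such decomposition:
Bags: B1 = {1, 2, 5}  B2 = {1, 5, 6}  B3 = {1, 3, 6}  B4 = {1, 4, 5}
Tree: B1–B2, B2–B3, B2–B4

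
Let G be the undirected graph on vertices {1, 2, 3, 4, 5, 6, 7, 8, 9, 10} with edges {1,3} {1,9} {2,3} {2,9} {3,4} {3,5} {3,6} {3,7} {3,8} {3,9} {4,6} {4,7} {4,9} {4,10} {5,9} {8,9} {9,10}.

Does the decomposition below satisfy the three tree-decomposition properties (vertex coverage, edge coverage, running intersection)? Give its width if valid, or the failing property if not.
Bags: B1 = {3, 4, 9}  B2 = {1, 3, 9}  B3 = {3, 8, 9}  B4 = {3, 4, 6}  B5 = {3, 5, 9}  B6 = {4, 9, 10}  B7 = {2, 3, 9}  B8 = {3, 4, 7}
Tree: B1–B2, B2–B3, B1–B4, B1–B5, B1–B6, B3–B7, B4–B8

Yes; width 2.

Every vertex of G appears in some bag (union = {1, 2, 3, 4, 5, 6, 7, 8, 9, 10}); every edge is covered by a bag; and for each vertex v the set of bags containing v is connected in the bag tree. The decomposition is therefore valid. The largest bag has 3 vertices, so the width is 2.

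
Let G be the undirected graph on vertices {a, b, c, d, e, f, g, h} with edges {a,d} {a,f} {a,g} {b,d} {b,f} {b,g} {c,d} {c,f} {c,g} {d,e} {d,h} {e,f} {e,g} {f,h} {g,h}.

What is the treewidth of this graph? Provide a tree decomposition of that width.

Treewidth 3.
Bags: B1 = {a, d, f, g}  B2 = {b, d, f, g}  B3 = {d, f, g, h}  B4 = {d, e, f, g}  B5 = {c, d, f, g}
Tree: B1–B2, B2–B3, B3–B4, B4–B5

The largest bag has 4 vertices, giving width 3; this decomposition certifies tw(G) ≤ 3. For the lower bound: the 4 vertex sets {a,d}, {b,g}, {f}, {h} are disjoint, each induces a connected subgraph, and every pair is joined by at least one edge of G. Contracting each set to a single vertex therefore yields K_{4} as a minor, and since treewidth is minor-monotone, tw(G) ≥ tw(K_{4}) = 3. Hence tw(G) = 3 exactly.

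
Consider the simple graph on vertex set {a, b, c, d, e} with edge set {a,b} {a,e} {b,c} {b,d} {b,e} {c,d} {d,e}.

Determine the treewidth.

A width-2 tree decomposition is:
Bags: B1 = {b, d, e}  B2 = {a, b, e}  B3 = {b, c, d}
Tree: B1–B2, B1–B3
Each bag holds 3 vertices, so the decomposition has width 2, which upper-bounds the treewidth. For the lower bound, the 3 vertices {b, d, e} are pairwise adjacent, and any tree decomposition puts a clique entirely inside one bag — forcing width ≥ 2. The upper and lower bounds meet at 2, so that is the treewidth.

2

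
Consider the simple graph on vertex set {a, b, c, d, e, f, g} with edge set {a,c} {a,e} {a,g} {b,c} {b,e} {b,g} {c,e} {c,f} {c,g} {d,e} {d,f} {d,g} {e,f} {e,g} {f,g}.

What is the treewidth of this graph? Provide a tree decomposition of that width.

Treewidth 3.
One such decomposition:
Bags: B1 = {b, c, e, g}  B2 = {c, e, f, g}  B3 = {d, e, f, g}  B4 = {a, c, e, g}
Tree: B1–B2, B2–B3, B1–B4

Every bag has size at most 4, so the width is 4 − 1 = 3 and tw(G) ≤ 3. For the lower bound, the 4 vertices {d, e, f, g} are pairwise adjacent, and any tree decomposition puts a clique entirely inside one bag — forcing width ≥ 3. Therefore the treewidth is 3.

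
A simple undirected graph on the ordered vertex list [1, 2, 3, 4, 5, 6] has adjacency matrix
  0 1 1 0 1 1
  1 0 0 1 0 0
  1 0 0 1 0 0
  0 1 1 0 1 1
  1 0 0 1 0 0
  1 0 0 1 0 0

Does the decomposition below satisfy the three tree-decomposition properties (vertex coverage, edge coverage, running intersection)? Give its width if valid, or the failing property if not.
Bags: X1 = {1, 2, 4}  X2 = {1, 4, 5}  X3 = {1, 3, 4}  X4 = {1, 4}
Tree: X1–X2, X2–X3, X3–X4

No — vertex 6 appears in no bag.

A tree decomposition must satisfy three properties: every vertex lies in some bag; for every edge, both endpoints lie together in some bag; and for every vertex, the bags containing it form a connected subtree. Here vertex 6 appears in no bag, so the decomposition is invalid.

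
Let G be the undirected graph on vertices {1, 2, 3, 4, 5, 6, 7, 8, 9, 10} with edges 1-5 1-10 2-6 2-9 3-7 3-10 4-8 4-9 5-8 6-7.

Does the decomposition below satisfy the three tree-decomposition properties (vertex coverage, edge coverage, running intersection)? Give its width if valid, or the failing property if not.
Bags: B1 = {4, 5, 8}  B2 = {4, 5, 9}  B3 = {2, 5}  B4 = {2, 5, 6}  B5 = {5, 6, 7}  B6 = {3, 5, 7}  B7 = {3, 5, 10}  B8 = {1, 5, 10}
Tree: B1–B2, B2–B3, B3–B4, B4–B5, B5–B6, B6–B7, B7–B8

No — edge (9,2) lies in no bag.

A tree decomposition must satisfy three properties: every vertex lies in some bag; for every edge, both endpoints lie together in some bag; and for every vertex, the bags containing it form a connected subtree. Here edge (9,2) lies in no bag, so the decomposition is invalid.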